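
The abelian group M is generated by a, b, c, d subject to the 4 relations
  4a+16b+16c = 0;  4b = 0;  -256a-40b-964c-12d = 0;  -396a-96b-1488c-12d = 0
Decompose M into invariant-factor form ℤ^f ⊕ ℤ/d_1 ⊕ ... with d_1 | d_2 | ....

Answer: M ≅ ℤ/4 ⊕ ℤ/4 ⊕ ℤ/12 ⊕ ℤ/36

Derivation:
rank_ℚ(R)=4; free=4−4=0
SNF(R) diag = [4, 4, 12, 36] → torsion [4, 4, 12, 36]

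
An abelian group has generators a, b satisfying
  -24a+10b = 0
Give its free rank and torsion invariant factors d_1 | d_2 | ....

rank_ℚ(R)=1; free=2−1=1
SNF(R) diag = [2] → torsion [2]

Answer: M ≅ ℤ^1 ⊕ ℤ/2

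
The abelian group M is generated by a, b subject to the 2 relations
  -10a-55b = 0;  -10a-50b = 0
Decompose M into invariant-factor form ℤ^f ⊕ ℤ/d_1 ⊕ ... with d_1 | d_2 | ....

Answer: M ≅ ℤ/5 ⊕ ℤ/10

Derivation:
rank_ℚ(R)=2; free=2−2=0
SNF(R) diag = [5, 10] → torsion [5, 10]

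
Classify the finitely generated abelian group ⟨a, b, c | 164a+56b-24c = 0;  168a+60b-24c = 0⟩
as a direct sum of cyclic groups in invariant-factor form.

rank_ℚ(R)=2; free=3−2=1
SNF(R) diag = [4, 12] → torsion [4, 12]

Answer: M ≅ ℤ^1 ⊕ ℤ/4 ⊕ ℤ/12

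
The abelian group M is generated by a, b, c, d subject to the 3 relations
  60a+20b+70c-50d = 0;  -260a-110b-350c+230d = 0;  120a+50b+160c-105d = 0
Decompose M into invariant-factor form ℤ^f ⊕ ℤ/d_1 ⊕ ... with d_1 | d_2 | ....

Answer: M ≅ ℤ^1 ⊕ ℤ/5 ⊕ ℤ/10 ⊕ ℤ/10

Derivation:
rank_ℚ(R)=3; free=4−3=1
SNF(R) diag = [5, 10, 10] → torsion [5, 10, 10]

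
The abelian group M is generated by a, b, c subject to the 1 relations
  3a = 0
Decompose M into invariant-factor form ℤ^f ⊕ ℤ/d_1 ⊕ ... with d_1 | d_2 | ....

Answer: M ≅ ℤ^2 ⊕ ℤ/3

Derivation:
rank_ℚ(R)=1; free=3−1=2
SNF(R) diag = [3] → torsion [3]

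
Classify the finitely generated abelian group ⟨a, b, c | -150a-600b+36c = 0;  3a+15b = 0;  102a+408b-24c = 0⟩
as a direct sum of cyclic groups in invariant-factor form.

rank_ℚ(R)=3; free=3−3=0
SNF(R) diag = [3, 6, 12] → torsion [3, 6, 12]

Answer: M ≅ ℤ/3 ⊕ ℤ/6 ⊕ ℤ/12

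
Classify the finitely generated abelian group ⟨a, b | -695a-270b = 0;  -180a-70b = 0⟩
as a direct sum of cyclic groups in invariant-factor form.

rank_ℚ(R)=2; free=2−2=0
SNF(R) diag = [5, 10] → torsion [5, 10]

Answer: M ≅ ℤ/5 ⊕ ℤ/10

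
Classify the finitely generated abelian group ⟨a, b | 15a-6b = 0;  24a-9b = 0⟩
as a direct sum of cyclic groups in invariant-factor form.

Answer: M ≅ ℤ/3 ⊕ ℤ/3

Derivation:
rank_ℚ(R)=2; free=2−2=0
SNF(R) diag = [3, 3] → torsion [3, 3]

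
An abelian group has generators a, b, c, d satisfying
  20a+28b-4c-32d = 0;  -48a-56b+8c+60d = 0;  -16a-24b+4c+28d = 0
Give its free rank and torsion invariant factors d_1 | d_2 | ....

Answer: M ≅ ℤ^1 ⊕ ℤ/4 ⊕ ℤ/4 ⊕ ℤ/4

Derivation:
rank_ℚ(R)=3; free=4−3=1
SNF(R) diag = [4, 4, 4] → torsion [4, 4, 4]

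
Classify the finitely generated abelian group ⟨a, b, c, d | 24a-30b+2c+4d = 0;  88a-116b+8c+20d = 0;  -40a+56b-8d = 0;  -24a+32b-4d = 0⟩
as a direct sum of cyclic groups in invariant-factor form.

Answer: M ≅ ℤ/2 ⊕ ℤ/4 ⊕ ℤ/4 ⊕ ℤ/8

Derivation:
rank_ℚ(R)=4; free=4−4=0
SNF(R) diag = [2, 4, 4, 8] → torsion [2, 4, 4, 8]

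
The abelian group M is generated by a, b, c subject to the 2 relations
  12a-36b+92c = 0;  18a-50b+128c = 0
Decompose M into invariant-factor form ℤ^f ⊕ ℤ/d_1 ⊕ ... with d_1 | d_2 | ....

rank_ℚ(R)=2; free=3−2=1
SNF(R) diag = [2, 4] → torsion [2, 4]

Answer: M ≅ ℤ^1 ⊕ ℤ/2 ⊕ ℤ/4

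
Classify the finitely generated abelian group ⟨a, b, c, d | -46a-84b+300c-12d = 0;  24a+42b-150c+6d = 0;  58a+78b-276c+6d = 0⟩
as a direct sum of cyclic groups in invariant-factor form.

rank_ℚ(R)=3; free=4−3=1
SNF(R) diag = [2, 6, 18] → torsion [2, 6, 18]

Answer: M ≅ ℤ^1 ⊕ ℤ/2 ⊕ ℤ/6 ⊕ ℤ/18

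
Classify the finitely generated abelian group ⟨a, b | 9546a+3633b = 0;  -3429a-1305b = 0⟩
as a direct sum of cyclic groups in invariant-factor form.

rank_ℚ(R)=2; free=2−2=0
SNF(R) diag = [3, 9] → torsion [3, 9]

Answer: M ≅ ℤ/3 ⊕ ℤ/9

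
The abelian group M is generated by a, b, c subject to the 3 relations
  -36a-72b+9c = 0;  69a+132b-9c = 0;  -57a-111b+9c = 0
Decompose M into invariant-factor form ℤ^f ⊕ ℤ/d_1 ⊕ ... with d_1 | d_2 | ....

Answer: M ≅ ℤ/3 ⊕ ℤ/9 ⊕ ℤ/9

Derivation:
rank_ℚ(R)=3; free=3−3=0
SNF(R) diag = [3, 9, 9] → torsion [3, 9, 9]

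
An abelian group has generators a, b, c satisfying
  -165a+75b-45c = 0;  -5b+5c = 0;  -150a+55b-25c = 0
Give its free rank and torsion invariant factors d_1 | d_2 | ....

Answer: M ≅ ℤ/5 ⊕ ℤ/15 ⊕ ℤ/30

Derivation:
rank_ℚ(R)=3; free=3−3=0
SNF(R) diag = [5, 15, 30] → torsion [5, 15, 30]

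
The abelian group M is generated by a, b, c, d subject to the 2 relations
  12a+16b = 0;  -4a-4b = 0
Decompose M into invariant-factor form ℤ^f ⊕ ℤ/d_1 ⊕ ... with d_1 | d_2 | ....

Answer: M ≅ ℤ^2 ⊕ ℤ/4 ⊕ ℤ/4

Derivation:
rank_ℚ(R)=2; free=4−2=2
SNF(R) diag = [4, 4] → torsion [4, 4]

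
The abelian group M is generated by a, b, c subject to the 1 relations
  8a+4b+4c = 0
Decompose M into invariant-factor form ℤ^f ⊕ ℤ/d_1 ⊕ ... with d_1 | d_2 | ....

Answer: M ≅ ℤ^2 ⊕ ℤ/4

Derivation:
rank_ℚ(R)=1; free=3−1=2
SNF(R) diag = [4] → torsion [4]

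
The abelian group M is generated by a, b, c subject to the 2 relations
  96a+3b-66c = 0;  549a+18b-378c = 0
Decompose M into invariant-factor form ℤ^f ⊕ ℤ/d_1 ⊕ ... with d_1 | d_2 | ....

rank_ℚ(R)=2; free=3−2=1
SNF(R) diag = [3, 9] → torsion [3, 9]

Answer: M ≅ ℤ^1 ⊕ ℤ/3 ⊕ ℤ/9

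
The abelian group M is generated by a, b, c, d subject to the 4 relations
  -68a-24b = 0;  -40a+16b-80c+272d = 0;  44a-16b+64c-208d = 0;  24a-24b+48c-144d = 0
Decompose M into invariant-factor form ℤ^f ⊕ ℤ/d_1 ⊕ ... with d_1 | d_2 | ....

Answer: M ≅ ℤ/4 ⊕ ℤ/8 ⊕ ℤ/16 ⊕ ℤ/48

Derivation:
rank_ℚ(R)=4; free=4−4=0
SNF(R) diag = [4, 8, 16, 48] → torsion [4, 8, 16, 48]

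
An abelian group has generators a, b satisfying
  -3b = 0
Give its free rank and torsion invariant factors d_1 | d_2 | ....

rank_ℚ(R)=1; free=2−1=1
SNF(R) diag = [3] → torsion [3]

Answer: M ≅ ℤ^1 ⊕ ℤ/3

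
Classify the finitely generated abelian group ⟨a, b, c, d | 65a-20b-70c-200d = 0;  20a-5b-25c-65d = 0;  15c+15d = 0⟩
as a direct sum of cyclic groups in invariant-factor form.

rank_ℚ(R)=3; free=4−3=1
SNF(R) diag = [5, 15, 15] → torsion [5, 15, 15]

Answer: M ≅ ℤ^1 ⊕ ℤ/5 ⊕ ℤ/15 ⊕ ℤ/15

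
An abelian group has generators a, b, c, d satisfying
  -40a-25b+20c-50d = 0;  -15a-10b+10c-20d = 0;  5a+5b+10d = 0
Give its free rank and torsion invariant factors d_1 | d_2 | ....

Answer: M ≅ ℤ^1 ⊕ ℤ/5 ⊕ ℤ/5 ⊕ ℤ/10

Derivation:
rank_ℚ(R)=3; free=4−3=1
SNF(R) diag = [5, 5, 10] → torsion [5, 5, 10]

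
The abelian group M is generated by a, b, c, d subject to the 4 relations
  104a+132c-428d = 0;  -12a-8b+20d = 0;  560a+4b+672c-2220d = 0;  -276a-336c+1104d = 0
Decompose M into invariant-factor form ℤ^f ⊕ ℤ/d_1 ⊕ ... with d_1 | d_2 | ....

rank_ℚ(R)=4; free=4−4=0
SNF(R) diag = [4, 4, 12, 36] → torsion [4, 4, 12, 36]

Answer: M ≅ ℤ/4 ⊕ ℤ/4 ⊕ ℤ/12 ⊕ ℤ/36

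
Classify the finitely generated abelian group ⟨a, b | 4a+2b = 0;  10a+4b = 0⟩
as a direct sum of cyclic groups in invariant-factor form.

Answer: M ≅ ℤ/2 ⊕ ℤ/2

Derivation:
rank_ℚ(R)=2; free=2−2=0
SNF(R) diag = [2, 2] → torsion [2, 2]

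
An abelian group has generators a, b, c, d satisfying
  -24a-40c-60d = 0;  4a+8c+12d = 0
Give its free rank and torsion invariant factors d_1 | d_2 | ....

Answer: M ≅ ℤ^2 ⊕ ℤ/4 ⊕ ℤ/4

Derivation:
rank_ℚ(R)=2; free=4−2=2
SNF(R) diag = [4, 4] → torsion [4, 4]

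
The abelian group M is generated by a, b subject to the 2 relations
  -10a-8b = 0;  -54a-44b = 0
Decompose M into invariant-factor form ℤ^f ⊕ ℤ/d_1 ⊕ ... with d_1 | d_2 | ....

Answer: M ≅ ℤ/2 ⊕ ℤ/4

Derivation:
rank_ℚ(R)=2; free=2−2=0
SNF(R) diag = [2, 4] → torsion [2, 4]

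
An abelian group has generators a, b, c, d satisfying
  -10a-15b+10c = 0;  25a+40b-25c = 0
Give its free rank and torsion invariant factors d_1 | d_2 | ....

rank_ℚ(R)=2; free=4−2=2
SNF(R) diag = [5, 5] → torsion [5, 5]

Answer: M ≅ ℤ^2 ⊕ ℤ/5 ⊕ ℤ/5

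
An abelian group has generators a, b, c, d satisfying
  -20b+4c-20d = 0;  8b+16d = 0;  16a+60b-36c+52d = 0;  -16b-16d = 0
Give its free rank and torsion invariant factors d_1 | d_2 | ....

Answer: M ≅ ℤ/4 ⊕ ℤ/8 ⊕ ℤ/16 ⊕ ℤ/16

Derivation:
rank_ℚ(R)=4; free=4−4=0
SNF(R) diag = [4, 8, 16, 16] → torsion [4, 8, 16, 16]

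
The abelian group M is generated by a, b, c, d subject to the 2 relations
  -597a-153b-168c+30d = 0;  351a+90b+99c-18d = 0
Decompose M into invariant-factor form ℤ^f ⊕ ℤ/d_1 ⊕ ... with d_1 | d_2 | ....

rank_ℚ(R)=2; free=4−2=2
SNF(R) diag = [3, 9] → torsion [3, 9]

Answer: M ≅ ℤ^2 ⊕ ℤ/3 ⊕ ℤ/9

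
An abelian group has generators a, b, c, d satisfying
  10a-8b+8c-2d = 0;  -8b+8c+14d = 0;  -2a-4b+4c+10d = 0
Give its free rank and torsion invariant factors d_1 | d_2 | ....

Answer: M ≅ ℤ^1 ⊕ ℤ/2 ⊕ ℤ/2 ⊕ ℤ/4

Derivation:
rank_ℚ(R)=3; free=4−3=1
SNF(R) diag = [2, 2, 4] → torsion [2, 2, 4]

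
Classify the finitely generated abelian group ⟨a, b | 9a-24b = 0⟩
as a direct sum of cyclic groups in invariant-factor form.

Answer: M ≅ ℤ^1 ⊕ ℤ/3

Derivation:
rank_ℚ(R)=1; free=2−1=1
SNF(R) diag = [3] → torsion [3]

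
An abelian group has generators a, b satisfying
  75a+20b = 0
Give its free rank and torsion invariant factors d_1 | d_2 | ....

rank_ℚ(R)=1; free=2−1=1
SNF(R) diag = [5] → torsion [5]

Answer: M ≅ ℤ^1 ⊕ ℤ/5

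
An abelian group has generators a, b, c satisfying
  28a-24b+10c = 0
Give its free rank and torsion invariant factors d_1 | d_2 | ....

rank_ℚ(R)=1; free=3−1=2
SNF(R) diag = [2] → torsion [2]

Answer: M ≅ ℤ^2 ⊕ ℤ/2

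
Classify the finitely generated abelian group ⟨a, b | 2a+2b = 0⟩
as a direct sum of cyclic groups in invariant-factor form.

Answer: M ≅ ℤ^1 ⊕ ℤ/2

Derivation:
rank_ℚ(R)=1; free=2−1=1
SNF(R) diag = [2] → torsion [2]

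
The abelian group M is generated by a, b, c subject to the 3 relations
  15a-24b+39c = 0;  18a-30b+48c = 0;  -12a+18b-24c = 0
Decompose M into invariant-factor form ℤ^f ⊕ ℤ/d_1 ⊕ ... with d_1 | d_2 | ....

rank_ℚ(R)=3; free=3−3=0
SNF(R) diag = [3, 6, 6] → torsion [3, 6, 6]

Answer: M ≅ ℤ/3 ⊕ ℤ/6 ⊕ ℤ/6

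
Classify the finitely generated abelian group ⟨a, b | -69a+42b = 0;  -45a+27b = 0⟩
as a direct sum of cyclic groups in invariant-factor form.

Answer: M ≅ ℤ/3 ⊕ ℤ/9

Derivation:
rank_ℚ(R)=2; free=2−2=0
SNF(R) diag = [3, 9] → torsion [3, 9]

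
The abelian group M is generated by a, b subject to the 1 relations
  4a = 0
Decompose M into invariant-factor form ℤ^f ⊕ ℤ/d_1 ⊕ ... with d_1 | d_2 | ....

rank_ℚ(R)=1; free=2−1=1
SNF(R) diag = [4] → torsion [4]

Answer: M ≅ ℤ^1 ⊕ ℤ/4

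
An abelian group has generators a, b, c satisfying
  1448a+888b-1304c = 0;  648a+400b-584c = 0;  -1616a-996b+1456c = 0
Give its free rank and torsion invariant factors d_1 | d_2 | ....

rank_ℚ(R)=3; free=3−3=0
SNF(R) diag = [4, 8, 16] → torsion [4, 8, 16]

Answer: M ≅ ℤ/4 ⊕ ℤ/8 ⊕ ℤ/16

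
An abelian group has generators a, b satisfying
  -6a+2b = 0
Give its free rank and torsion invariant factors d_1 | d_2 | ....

Answer: M ≅ ℤ^1 ⊕ ℤ/2

Derivation:
rank_ℚ(R)=1; free=2−1=1
SNF(R) diag = [2] → torsion [2]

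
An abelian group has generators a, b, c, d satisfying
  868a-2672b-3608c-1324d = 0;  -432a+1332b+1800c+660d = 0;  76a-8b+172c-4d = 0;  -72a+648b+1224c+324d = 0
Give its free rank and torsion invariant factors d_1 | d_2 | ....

Answer: M ≅ ℤ/4 ⊕ ℤ/12 ⊕ ℤ/36 ⊕ ℤ/108

Derivation:
rank_ℚ(R)=4; free=4−4=0
SNF(R) diag = [4, 12, 36, 108] → torsion [4, 12, 36, 108]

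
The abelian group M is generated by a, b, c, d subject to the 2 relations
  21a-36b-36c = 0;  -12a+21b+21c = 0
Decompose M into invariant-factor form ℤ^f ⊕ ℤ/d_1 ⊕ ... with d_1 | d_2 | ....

Answer: M ≅ ℤ^2 ⊕ ℤ/3 ⊕ ℤ/3

Derivation:
rank_ℚ(R)=2; free=4−2=2
SNF(R) diag = [3, 3] → torsion [3, 3]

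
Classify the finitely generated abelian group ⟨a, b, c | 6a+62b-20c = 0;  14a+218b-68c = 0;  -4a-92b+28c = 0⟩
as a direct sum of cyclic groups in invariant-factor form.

rank_ℚ(R)=3; free=3−3=0
SNF(R) diag = [2, 4, 4] → torsion [2, 4, 4]

Answer: M ≅ ℤ/2 ⊕ ℤ/4 ⊕ ℤ/4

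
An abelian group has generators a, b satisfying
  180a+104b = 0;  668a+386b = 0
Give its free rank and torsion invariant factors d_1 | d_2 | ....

rank_ℚ(R)=2; free=2−2=0
SNF(R) diag = [2, 4] → torsion [2, 4]

Answer: M ≅ ℤ/2 ⊕ ℤ/4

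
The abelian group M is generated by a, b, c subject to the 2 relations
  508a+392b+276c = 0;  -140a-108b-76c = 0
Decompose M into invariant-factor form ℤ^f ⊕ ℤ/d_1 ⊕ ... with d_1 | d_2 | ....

rank_ℚ(R)=2; free=3−2=1
SNF(R) diag = [4, 4] → torsion [4, 4]

Answer: M ≅ ℤ^1 ⊕ ℤ/4 ⊕ ℤ/4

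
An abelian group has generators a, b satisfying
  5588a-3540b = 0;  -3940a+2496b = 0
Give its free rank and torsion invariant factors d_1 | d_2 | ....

Answer: M ≅ ℤ/4 ⊕ ℤ/12

Derivation:
rank_ℚ(R)=2; free=2−2=0
SNF(R) diag = [4, 12] → torsion [4, 12]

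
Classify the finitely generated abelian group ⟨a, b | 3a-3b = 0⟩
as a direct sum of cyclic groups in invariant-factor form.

Answer: M ≅ ℤ^1 ⊕ ℤ/3

Derivation:
rank_ℚ(R)=1; free=2−1=1
SNF(R) diag = [3] → torsion [3]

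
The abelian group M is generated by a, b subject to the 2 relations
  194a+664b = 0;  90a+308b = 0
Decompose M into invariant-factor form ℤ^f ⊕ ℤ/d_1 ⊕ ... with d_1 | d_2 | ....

Answer: M ≅ ℤ/2 ⊕ ℤ/4

Derivation:
rank_ℚ(R)=2; free=2−2=0
SNF(R) diag = [2, 4] → torsion [2, 4]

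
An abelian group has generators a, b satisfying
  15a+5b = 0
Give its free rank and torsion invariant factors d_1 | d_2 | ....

Answer: M ≅ ℤ^1 ⊕ ℤ/5

Derivation:
rank_ℚ(R)=1; free=2−1=1
SNF(R) diag = [5] → torsion [5]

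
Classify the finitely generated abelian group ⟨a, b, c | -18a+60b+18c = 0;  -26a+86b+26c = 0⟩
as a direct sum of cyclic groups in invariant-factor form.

rank_ℚ(R)=2; free=3−2=1
SNF(R) diag = [2, 6] → torsion [2, 6]

Answer: M ≅ ℤ^1 ⊕ ℤ/2 ⊕ ℤ/6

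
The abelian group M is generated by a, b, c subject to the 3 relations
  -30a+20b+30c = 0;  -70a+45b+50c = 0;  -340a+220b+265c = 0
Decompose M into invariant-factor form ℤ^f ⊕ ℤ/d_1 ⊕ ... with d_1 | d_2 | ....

Answer: M ≅ ℤ/5 ⊕ ℤ/5 ⊕ ℤ/10

Derivation:
rank_ℚ(R)=3; free=3−3=0
SNF(R) diag = [5, 5, 10] → torsion [5, 5, 10]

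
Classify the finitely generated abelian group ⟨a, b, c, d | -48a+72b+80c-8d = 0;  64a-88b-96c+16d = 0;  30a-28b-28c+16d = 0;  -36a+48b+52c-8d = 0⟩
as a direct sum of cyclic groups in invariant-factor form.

Answer: M ≅ ℤ/2 ⊕ ℤ/4 ⊕ ℤ/8 ⊕ ℤ/8

Derivation:
rank_ℚ(R)=4; free=4−4=0
SNF(R) diag = [2, 4, 8, 8] → torsion [2, 4, 8, 8]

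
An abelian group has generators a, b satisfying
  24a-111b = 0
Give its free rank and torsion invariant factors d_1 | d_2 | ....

Answer: M ≅ ℤ^1 ⊕ ℤ/3

Derivation:
rank_ℚ(R)=1; free=2−1=1
SNF(R) diag = [3] → torsion [3]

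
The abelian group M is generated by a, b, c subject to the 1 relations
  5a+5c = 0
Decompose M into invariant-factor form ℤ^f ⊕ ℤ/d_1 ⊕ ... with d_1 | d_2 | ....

Answer: M ≅ ℤ^2 ⊕ ℤ/5

Derivation:
rank_ℚ(R)=1; free=3−1=2
SNF(R) diag = [5] → torsion [5]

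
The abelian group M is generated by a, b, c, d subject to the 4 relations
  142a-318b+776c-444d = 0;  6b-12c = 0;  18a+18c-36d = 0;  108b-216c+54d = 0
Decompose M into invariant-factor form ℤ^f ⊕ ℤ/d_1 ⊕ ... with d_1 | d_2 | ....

rank_ℚ(R)=4; free=4−4=0
SNF(R) diag = [2, 6, 18, 54] → torsion [2, 6, 18, 54]

Answer: M ≅ ℤ/2 ⊕ ℤ/6 ⊕ ℤ/18 ⊕ ℤ/54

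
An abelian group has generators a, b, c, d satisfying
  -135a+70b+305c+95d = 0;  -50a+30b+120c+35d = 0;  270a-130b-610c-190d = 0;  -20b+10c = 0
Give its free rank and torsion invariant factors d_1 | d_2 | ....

Answer: M ≅ ℤ/5 ⊕ ℤ/5 ⊕ ℤ/10 ⊕ ℤ/10

Derivation:
rank_ℚ(R)=4; free=4−4=0
SNF(R) diag = [5, 5, 10, 10] → torsion [5, 5, 10, 10]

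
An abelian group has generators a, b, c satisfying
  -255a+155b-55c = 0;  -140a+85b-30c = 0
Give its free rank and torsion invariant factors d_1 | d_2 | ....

rank_ℚ(R)=2; free=3−2=1
SNF(R) diag = [5, 5] → torsion [5, 5]

Answer: M ≅ ℤ^1 ⊕ ℤ/5 ⊕ ℤ/5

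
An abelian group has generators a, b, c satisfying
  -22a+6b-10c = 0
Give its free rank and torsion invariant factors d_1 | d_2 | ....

rank_ℚ(R)=1; free=3−1=2
SNF(R) diag = [2] → torsion [2]

Answer: M ≅ ℤ^2 ⊕ ℤ/2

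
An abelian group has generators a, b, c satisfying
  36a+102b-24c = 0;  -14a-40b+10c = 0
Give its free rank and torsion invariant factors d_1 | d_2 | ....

Answer: M ≅ ℤ^1 ⊕ ℤ/2 ⊕ ℤ/6

Derivation:
rank_ℚ(R)=2; free=3−2=1
SNF(R) diag = [2, 6] → torsion [2, 6]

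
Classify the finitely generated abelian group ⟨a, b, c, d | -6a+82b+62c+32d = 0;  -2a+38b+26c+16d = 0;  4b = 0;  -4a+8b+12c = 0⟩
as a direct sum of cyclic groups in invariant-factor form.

rank_ℚ(R)=4; free=4−4=0
SNF(R) diag = [2, 4, 8, 16] → torsion [2, 4, 8, 16]

Answer: M ≅ ℤ/2 ⊕ ℤ/4 ⊕ ℤ/8 ⊕ ℤ/16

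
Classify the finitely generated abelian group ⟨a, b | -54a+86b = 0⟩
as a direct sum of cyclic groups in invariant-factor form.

rank_ℚ(R)=1; free=2−1=1
SNF(R) diag = [2] → torsion [2]

Answer: M ≅ ℤ^1 ⊕ ℤ/2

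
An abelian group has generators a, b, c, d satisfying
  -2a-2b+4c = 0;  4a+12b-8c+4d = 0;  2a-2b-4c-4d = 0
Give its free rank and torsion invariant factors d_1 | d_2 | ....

Answer: M ≅ ℤ^1 ⊕ ℤ/2 ⊕ ℤ/4 ⊕ ℤ/4

Derivation:
rank_ℚ(R)=3; free=4−3=1
SNF(R) diag = [2, 4, 4] → torsion [2, 4, 4]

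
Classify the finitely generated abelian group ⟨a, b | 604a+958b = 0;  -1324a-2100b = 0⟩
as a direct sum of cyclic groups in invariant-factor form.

Answer: M ≅ ℤ/2 ⊕ ℤ/4

Derivation:
rank_ℚ(R)=2; free=2−2=0
SNF(R) diag = [2, 4] → torsion [2, 4]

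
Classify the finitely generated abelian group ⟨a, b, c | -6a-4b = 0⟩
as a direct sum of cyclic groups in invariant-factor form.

Answer: M ≅ ℤ^2 ⊕ ℤ/2

Derivation:
rank_ℚ(R)=1; free=3−1=2
SNF(R) diag = [2] → torsion [2]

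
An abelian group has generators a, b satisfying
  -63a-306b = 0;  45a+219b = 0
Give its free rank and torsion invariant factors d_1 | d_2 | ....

rank_ℚ(R)=2; free=2−2=0
SNF(R) diag = [3, 9] → torsion [3, 9]

Answer: M ≅ ℤ/3 ⊕ ℤ/9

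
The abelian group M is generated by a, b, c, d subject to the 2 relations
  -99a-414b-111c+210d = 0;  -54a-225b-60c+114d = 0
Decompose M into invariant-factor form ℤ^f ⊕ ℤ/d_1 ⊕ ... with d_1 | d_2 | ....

rank_ℚ(R)=2; free=4−2=2
SNF(R) diag = [3, 9] → torsion [3, 9]

Answer: M ≅ ℤ^2 ⊕ ℤ/3 ⊕ ℤ/9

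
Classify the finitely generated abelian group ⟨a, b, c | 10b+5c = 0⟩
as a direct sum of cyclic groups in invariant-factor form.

Answer: M ≅ ℤ^2 ⊕ ℤ/5

Derivation:
rank_ℚ(R)=1; free=3−1=2
SNF(R) diag = [5] → torsion [5]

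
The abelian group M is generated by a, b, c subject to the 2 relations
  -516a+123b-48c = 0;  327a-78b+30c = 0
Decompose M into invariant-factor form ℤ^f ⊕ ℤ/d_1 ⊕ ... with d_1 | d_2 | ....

Answer: M ≅ ℤ^1 ⊕ ℤ/3 ⊕ ℤ/9

Derivation:
rank_ℚ(R)=2; free=3−2=1
SNF(R) diag = [3, 9] → torsion [3, 9]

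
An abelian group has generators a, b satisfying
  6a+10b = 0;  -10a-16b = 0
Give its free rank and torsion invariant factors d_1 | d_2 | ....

rank_ℚ(R)=2; free=2−2=0
SNF(R) diag = [2, 2] → torsion [2, 2]

Answer: M ≅ ℤ/2 ⊕ ℤ/2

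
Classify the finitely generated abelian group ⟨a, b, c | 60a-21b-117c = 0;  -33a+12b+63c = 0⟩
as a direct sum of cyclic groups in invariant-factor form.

Answer: M ≅ ℤ^1 ⊕ ℤ/3 ⊕ ℤ/9

Derivation:
rank_ℚ(R)=2; free=3−2=1
SNF(R) diag = [3, 9] → torsion [3, 9]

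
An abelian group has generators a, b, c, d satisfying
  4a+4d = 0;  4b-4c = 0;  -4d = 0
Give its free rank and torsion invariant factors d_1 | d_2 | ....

rank_ℚ(R)=3; free=4−3=1
SNF(R) diag = [4, 4, 4] → torsion [4, 4, 4]

Answer: M ≅ ℤ^1 ⊕ ℤ/4 ⊕ ℤ/4 ⊕ ℤ/4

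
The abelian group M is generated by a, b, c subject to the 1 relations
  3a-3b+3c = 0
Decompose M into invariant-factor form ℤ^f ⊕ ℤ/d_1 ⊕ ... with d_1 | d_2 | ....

Answer: M ≅ ℤ^2 ⊕ ℤ/3

Derivation:
rank_ℚ(R)=1; free=3−1=2
SNF(R) diag = [3] → torsion [3]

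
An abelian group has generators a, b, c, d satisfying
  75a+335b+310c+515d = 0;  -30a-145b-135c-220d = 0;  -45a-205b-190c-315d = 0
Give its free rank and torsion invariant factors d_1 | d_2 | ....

rank_ℚ(R)=3; free=4−3=1
SNF(R) diag = [5, 5, 10] → torsion [5, 5, 10]

Answer: M ≅ ℤ^1 ⊕ ℤ/5 ⊕ ℤ/5 ⊕ ℤ/10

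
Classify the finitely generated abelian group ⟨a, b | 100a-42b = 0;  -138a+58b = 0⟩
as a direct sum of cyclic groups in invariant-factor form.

rank_ℚ(R)=2; free=2−2=0
SNF(R) diag = [2, 2] → torsion [2, 2]

Answer: M ≅ ℤ/2 ⊕ ℤ/2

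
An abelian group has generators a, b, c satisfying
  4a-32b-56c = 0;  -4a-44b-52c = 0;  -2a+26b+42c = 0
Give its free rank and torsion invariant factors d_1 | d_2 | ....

Answer: M ≅ ℤ/2 ⊕ ℤ/4 ⊕ ℤ/8

Derivation:
rank_ℚ(R)=3; free=3−3=0
SNF(R) diag = [2, 4, 8] → torsion [2, 4, 8]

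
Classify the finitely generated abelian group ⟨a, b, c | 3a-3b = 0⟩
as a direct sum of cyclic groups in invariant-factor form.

rank_ℚ(R)=1; free=3−1=2
SNF(R) diag = [3] → torsion [3]

Answer: M ≅ ℤ^2 ⊕ ℤ/3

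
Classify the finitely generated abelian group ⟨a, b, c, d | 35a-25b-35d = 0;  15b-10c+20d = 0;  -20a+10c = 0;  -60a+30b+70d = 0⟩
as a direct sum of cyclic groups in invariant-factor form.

Answer: M ≅ ℤ/5 ⊕ ℤ/5 ⊕ ℤ/10 ⊕ ℤ/10

Derivation:
rank_ℚ(R)=4; free=4−4=0
SNF(R) diag = [5, 5, 10, 10] → torsion [5, 5, 10, 10]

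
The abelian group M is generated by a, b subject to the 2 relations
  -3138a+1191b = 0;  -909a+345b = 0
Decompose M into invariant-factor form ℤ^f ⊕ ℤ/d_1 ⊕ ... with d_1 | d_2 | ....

Answer: M ≅ ℤ/3 ⊕ ℤ/3

Derivation:
rank_ℚ(R)=2; free=2−2=0
SNF(R) diag = [3, 3] → torsion [3, 3]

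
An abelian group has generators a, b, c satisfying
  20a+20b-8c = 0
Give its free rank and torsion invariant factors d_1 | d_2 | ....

rank_ℚ(R)=1; free=3−1=2
SNF(R) diag = [4] → torsion [4]

Answer: M ≅ ℤ^2 ⊕ ℤ/4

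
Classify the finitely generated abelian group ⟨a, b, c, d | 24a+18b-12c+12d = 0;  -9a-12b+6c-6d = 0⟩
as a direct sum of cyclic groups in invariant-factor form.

Answer: M ≅ ℤ^2 ⊕ ℤ/3 ⊕ ℤ/6

Derivation:
rank_ℚ(R)=2; free=4−2=2
SNF(R) diag = [3, 6] → torsion [3, 6]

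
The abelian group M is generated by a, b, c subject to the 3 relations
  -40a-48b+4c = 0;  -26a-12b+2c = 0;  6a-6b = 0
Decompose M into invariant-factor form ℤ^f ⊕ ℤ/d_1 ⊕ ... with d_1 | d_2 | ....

rank_ℚ(R)=3; free=3−3=0
SNF(R) diag = [2, 6, 12] → torsion [2, 6, 12]

Answer: M ≅ ℤ/2 ⊕ ℤ/6 ⊕ ℤ/12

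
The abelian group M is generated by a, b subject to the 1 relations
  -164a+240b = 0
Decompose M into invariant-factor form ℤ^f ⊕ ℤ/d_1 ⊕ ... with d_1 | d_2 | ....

Answer: M ≅ ℤ^1 ⊕ ℤ/4

Derivation:
rank_ℚ(R)=1; free=2−1=1
SNF(R) diag = [4] → torsion [4]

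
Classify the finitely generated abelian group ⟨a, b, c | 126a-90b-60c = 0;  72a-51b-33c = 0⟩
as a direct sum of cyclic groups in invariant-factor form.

Answer: M ≅ ℤ^1 ⊕ ℤ/3 ⊕ ℤ/6

Derivation:
rank_ℚ(R)=2; free=3−2=1
SNF(R) diag = [3, 6] → torsion [3, 6]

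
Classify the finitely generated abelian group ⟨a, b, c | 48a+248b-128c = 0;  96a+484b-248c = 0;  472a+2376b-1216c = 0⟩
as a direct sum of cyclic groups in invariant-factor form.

Answer: M ≅ ℤ/4 ⊕ ℤ/8 ⊕ ℤ/16

Derivation:
rank_ℚ(R)=3; free=3−3=0
SNF(R) diag = [4, 8, 16] → torsion [4, 8, 16]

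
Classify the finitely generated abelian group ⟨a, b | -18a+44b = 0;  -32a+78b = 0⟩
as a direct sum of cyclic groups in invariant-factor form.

rank_ℚ(R)=2; free=2−2=0
SNF(R) diag = [2, 2] → torsion [2, 2]

Answer: M ≅ ℤ/2 ⊕ ℤ/2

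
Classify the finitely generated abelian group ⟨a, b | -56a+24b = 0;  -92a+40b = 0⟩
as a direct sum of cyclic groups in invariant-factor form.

Answer: M ≅ ℤ/4 ⊕ ℤ/8

Derivation:
rank_ℚ(R)=2; free=2−2=0
SNF(R) diag = [4, 8] → torsion [4, 8]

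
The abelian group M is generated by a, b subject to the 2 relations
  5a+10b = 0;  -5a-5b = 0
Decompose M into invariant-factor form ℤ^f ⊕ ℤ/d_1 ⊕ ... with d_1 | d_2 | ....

rank_ℚ(R)=2; free=2−2=0
SNF(R) diag = [5, 5] → torsion [5, 5]

Answer: M ≅ ℤ/5 ⊕ ℤ/5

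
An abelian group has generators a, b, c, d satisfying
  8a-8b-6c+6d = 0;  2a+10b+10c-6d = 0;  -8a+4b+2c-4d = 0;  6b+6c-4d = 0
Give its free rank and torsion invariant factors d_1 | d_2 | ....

rank_ℚ(R)=4; free=4−4=0
SNF(R) diag = [2, 2, 2, 2] → torsion [2, 2, 2, 2]

Answer: M ≅ ℤ/2 ⊕ ℤ/2 ⊕ ℤ/2 ⊕ ℤ/2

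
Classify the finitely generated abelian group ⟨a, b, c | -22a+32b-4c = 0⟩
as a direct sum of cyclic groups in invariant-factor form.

rank_ℚ(R)=1; free=3−1=2
SNF(R) diag = [2] → torsion [2]

Answer: M ≅ ℤ^2 ⊕ ℤ/2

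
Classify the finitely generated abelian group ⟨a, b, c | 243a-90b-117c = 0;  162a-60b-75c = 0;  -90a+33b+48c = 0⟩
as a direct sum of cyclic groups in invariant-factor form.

Answer: M ≅ ℤ/3 ⊕ ℤ/9 ⊕ ℤ/9

Derivation:
rank_ℚ(R)=3; free=3−3=0
SNF(R) diag = [3, 9, 9] → torsion [3, 9, 9]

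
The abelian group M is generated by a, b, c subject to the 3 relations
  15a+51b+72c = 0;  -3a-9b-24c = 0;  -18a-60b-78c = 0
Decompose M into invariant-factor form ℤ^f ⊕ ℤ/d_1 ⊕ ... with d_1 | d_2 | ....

rank_ℚ(R)=3; free=3−3=0
SNF(R) diag = [3, 6, 18] → torsion [3, 6, 18]

Answer: M ≅ ℤ/3 ⊕ ℤ/6 ⊕ ℤ/18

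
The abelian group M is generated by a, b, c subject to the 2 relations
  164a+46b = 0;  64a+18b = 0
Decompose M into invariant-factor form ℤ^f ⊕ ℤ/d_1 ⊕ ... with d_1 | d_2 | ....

Answer: M ≅ ℤ^1 ⊕ ℤ/2 ⊕ ℤ/4

Derivation:
rank_ℚ(R)=2; free=3−2=1
SNF(R) diag = [2, 4] → torsion [2, 4]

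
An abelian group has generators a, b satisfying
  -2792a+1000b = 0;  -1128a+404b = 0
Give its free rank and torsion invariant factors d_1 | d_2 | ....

rank_ℚ(R)=2; free=2−2=0
SNF(R) diag = [4, 8] → torsion [4, 8]

Answer: M ≅ ℤ/4 ⊕ ℤ/8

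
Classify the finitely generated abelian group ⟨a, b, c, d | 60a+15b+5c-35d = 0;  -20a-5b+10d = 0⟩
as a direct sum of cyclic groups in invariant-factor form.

rank_ℚ(R)=2; free=4−2=2
SNF(R) diag = [5, 5] → torsion [5, 5]

Answer: M ≅ ℤ^2 ⊕ ℤ/5 ⊕ ℤ/5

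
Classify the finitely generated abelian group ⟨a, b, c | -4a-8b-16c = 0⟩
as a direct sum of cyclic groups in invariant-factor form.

Answer: M ≅ ℤ^2 ⊕ ℤ/4

Derivation:
rank_ℚ(R)=1; free=3−1=2
SNF(R) diag = [4] → torsion [4]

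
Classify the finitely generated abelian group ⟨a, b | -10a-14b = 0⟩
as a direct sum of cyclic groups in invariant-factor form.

rank_ℚ(R)=1; free=2−1=1
SNF(R) diag = [2] → torsion [2]

Answer: M ≅ ℤ^1 ⊕ ℤ/2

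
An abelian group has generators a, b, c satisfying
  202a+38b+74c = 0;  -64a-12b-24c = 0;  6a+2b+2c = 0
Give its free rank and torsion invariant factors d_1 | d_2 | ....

rank_ℚ(R)=3; free=3−3=0
SNF(R) diag = [2, 4, 12] → torsion [2, 4, 12]

Answer: M ≅ ℤ/2 ⊕ ℤ/4 ⊕ ℤ/12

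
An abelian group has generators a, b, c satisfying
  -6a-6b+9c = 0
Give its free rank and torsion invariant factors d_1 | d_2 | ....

Answer: M ≅ ℤ^2 ⊕ ℤ/3

Derivation:
rank_ℚ(R)=1; free=3−1=2
SNF(R) diag = [3] → torsion [3]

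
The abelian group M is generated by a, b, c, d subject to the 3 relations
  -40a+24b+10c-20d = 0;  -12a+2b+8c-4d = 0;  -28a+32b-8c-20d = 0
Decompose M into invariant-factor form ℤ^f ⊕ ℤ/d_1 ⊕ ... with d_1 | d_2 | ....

rank_ℚ(R)=3; free=4−3=1
SNF(R) diag = [2, 2, 4] → torsion [2, 2, 4]

Answer: M ≅ ℤ^1 ⊕ ℤ/2 ⊕ ℤ/2 ⊕ ℤ/4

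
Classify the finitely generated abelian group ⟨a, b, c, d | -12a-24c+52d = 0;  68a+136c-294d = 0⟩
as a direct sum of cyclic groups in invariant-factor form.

rank_ℚ(R)=2; free=4−2=2
SNF(R) diag = [2, 4] → torsion [2, 4]

Answer: M ≅ ℤ^2 ⊕ ℤ/2 ⊕ ℤ/4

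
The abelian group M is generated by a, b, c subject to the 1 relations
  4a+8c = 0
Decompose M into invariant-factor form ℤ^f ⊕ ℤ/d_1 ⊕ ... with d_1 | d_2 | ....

Answer: M ≅ ℤ^2 ⊕ ℤ/4

Derivation:
rank_ℚ(R)=1; free=3−1=2
SNF(R) diag = [4] → torsion [4]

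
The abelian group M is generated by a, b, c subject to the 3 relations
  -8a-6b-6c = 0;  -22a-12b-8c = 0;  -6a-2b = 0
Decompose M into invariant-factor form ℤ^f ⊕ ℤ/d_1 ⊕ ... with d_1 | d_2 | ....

Answer: M ≅ ℤ/2 ⊕ ℤ/2 ⊕ ℤ/2

Derivation:
rank_ℚ(R)=3; free=3−3=0
SNF(R) diag = [2, 2, 2] → torsion [2, 2, 2]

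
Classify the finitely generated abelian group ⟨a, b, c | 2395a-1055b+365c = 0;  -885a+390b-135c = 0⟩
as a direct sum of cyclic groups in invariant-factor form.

Answer: M ≅ ℤ^1 ⊕ ℤ/5 ⊕ ℤ/15

Derivation:
rank_ℚ(R)=2; free=3−2=1
SNF(R) diag = [5, 15] → torsion [5, 15]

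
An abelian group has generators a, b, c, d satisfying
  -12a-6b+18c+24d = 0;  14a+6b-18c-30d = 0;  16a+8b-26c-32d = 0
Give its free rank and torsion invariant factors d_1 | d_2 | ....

Answer: M ≅ ℤ^1 ⊕ ℤ/2 ⊕ ℤ/2 ⊕ ℤ/6

Derivation:
rank_ℚ(R)=3; free=4−3=1
SNF(R) diag = [2, 2, 6] → torsion [2, 2, 6]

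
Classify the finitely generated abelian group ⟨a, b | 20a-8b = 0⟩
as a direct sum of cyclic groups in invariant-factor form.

Answer: M ≅ ℤ^1 ⊕ ℤ/4

Derivation:
rank_ℚ(R)=1; free=2−1=1
SNF(R) diag = [4] → torsion [4]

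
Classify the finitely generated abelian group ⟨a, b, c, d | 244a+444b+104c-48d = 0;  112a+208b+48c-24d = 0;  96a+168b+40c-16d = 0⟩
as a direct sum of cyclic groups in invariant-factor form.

Answer: M ≅ ℤ^1 ⊕ ℤ/4 ⊕ ℤ/8 ⊕ ℤ/8

Derivation:
rank_ℚ(R)=3; free=4−3=1
SNF(R) diag = [4, 8, 8] → torsion [4, 8, 8]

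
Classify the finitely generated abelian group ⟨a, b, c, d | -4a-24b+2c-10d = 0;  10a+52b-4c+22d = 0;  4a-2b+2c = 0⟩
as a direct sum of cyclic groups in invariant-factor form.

rank_ℚ(R)=3; free=4−3=1
SNF(R) diag = [2, 2, 2] → torsion [2, 2, 2]

Answer: M ≅ ℤ^1 ⊕ ℤ/2 ⊕ ℤ/2 ⊕ ℤ/2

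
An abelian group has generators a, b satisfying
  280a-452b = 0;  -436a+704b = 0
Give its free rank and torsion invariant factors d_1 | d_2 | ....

rank_ℚ(R)=2; free=2−2=0
SNF(R) diag = [4, 12] → torsion [4, 12]

Answer: M ≅ ℤ/4 ⊕ ℤ/12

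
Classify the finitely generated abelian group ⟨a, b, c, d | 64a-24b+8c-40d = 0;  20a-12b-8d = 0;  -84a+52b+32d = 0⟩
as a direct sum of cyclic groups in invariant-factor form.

rank_ℚ(R)=3; free=4−3=1
SNF(R) diag = [4, 8, 8] → torsion [4, 8, 8]

Answer: M ≅ ℤ^1 ⊕ ℤ/4 ⊕ ℤ/8 ⊕ ℤ/8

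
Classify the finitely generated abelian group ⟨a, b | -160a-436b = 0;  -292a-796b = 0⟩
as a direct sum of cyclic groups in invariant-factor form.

Answer: M ≅ ℤ/4 ⊕ ℤ/12

Derivation:
rank_ℚ(R)=2; free=2−2=0
SNF(R) diag = [4, 12] → torsion [4, 12]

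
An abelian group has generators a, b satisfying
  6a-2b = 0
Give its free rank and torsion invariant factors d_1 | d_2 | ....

Answer: M ≅ ℤ^1 ⊕ ℤ/2

Derivation:
rank_ℚ(R)=1; free=2−1=1
SNF(R) diag = [2] → torsion [2]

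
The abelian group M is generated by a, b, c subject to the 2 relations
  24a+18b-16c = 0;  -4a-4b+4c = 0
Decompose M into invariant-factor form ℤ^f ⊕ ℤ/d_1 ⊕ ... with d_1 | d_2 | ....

Answer: M ≅ ℤ^1 ⊕ ℤ/2 ⊕ ℤ/4

Derivation:
rank_ℚ(R)=2; free=3−2=1
SNF(R) diag = [2, 4] → torsion [2, 4]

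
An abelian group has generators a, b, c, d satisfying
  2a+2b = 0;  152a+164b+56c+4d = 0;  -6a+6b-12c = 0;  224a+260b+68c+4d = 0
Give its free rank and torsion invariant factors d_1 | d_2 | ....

rank_ℚ(R)=4; free=4−4=0
SNF(R) diag = [2, 4, 12, 36] → torsion [2, 4, 12, 36]

Answer: M ≅ ℤ/2 ⊕ ℤ/4 ⊕ ℤ/12 ⊕ ℤ/36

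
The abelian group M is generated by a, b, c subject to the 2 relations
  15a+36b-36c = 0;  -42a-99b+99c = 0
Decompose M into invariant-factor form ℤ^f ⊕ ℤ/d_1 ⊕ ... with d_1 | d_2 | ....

rank_ℚ(R)=2; free=3−2=1
SNF(R) diag = [3, 9] → torsion [3, 9]

Answer: M ≅ ℤ^1 ⊕ ℤ/3 ⊕ ℤ/9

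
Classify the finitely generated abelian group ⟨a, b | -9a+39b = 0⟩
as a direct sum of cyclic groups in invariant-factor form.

rank_ℚ(R)=1; free=2−1=1
SNF(R) diag = [3] → torsion [3]

Answer: M ≅ ℤ^1 ⊕ ℤ/3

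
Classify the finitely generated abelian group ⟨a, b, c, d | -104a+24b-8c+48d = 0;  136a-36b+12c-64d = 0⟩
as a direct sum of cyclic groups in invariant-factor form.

Answer: M ≅ ℤ^2 ⊕ ℤ/4 ⊕ ℤ/8

Derivation:
rank_ℚ(R)=2; free=4−2=2
SNF(R) diag = [4, 8] → torsion [4, 8]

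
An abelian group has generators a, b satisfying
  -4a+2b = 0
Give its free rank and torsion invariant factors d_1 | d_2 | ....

rank_ℚ(R)=1; free=2−1=1
SNF(R) diag = [2] → torsion [2]

Answer: M ≅ ℤ^1 ⊕ ℤ/2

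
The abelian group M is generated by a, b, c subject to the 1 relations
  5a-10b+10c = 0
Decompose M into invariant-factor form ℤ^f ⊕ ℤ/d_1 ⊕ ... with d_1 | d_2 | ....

rank_ℚ(R)=1; free=3−1=2
SNF(R) diag = [5] → torsion [5]

Answer: M ≅ ℤ^2 ⊕ ℤ/5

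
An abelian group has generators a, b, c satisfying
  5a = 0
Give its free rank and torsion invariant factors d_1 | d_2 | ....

Answer: M ≅ ℤ^2 ⊕ ℤ/5

Derivation:
rank_ℚ(R)=1; free=3−1=2
SNF(R) diag = [5] → torsion [5]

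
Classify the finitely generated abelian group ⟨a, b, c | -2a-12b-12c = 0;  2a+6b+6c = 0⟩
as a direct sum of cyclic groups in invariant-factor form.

rank_ℚ(R)=2; free=3−2=1
SNF(R) diag = [2, 6] → torsion [2, 6]

Answer: M ≅ ℤ^1 ⊕ ℤ/2 ⊕ ℤ/6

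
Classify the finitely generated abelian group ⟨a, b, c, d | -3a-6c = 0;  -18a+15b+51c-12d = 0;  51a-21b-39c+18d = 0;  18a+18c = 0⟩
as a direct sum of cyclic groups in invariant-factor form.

rank_ℚ(R)=4; free=4−4=0
SNF(R) diag = [3, 3, 6, 18] → torsion [3, 3, 6, 18]

Answer: M ≅ ℤ/3 ⊕ ℤ/3 ⊕ ℤ/6 ⊕ ℤ/18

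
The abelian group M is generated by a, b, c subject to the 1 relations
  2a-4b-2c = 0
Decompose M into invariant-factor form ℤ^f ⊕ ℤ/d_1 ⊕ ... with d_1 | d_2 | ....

Answer: M ≅ ℤ^2 ⊕ ℤ/2

Derivation:
rank_ℚ(R)=1; free=3−1=2
SNF(R) diag = [2] → torsion [2]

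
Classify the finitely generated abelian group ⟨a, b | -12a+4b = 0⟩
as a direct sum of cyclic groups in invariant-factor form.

Answer: M ≅ ℤ^1 ⊕ ℤ/4

Derivation:
rank_ℚ(R)=1; free=2−1=1
SNF(R) diag = [4] → torsion [4]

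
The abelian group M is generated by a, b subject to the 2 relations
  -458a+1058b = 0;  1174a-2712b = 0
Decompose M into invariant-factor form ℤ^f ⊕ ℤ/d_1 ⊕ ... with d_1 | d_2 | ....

Answer: M ≅ ℤ/2 ⊕ ℤ/2

Derivation:
rank_ℚ(R)=2; free=2−2=0
SNF(R) diag = [2, 2] → torsion [2, 2]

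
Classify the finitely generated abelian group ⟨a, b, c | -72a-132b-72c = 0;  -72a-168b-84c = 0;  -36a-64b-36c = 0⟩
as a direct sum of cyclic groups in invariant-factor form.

Answer: M ≅ ℤ/4 ⊕ ℤ/12 ⊕ ℤ/36

Derivation:
rank_ℚ(R)=3; free=3−3=0
SNF(R) diag = [4, 12, 36] → torsion [4, 12, 36]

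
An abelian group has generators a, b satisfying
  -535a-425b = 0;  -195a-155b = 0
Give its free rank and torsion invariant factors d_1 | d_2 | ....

rank_ℚ(R)=2; free=2−2=0
SNF(R) diag = [5, 10] → torsion [5, 10]

Answer: M ≅ ℤ/5 ⊕ ℤ/10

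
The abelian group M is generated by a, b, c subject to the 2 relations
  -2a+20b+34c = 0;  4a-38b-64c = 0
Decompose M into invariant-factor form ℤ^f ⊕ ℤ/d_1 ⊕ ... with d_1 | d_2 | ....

Answer: M ≅ ℤ^1 ⊕ ℤ/2 ⊕ ℤ/2

Derivation:
rank_ℚ(R)=2; free=3−2=1
SNF(R) diag = [2, 2] → torsion [2, 2]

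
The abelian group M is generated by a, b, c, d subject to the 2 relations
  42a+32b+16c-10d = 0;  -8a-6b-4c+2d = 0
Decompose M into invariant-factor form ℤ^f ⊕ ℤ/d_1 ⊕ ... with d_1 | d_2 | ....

Answer: M ≅ ℤ^2 ⊕ ℤ/2 ⊕ ℤ/2

Derivation:
rank_ℚ(R)=2; free=4−2=2
SNF(R) diag = [2, 2] → torsion [2, 2]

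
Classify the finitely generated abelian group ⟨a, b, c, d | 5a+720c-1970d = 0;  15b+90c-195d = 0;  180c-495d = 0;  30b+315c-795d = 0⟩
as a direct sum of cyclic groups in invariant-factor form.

rank_ℚ(R)=4; free=4−4=0
SNF(R) diag = [5, 15, 45, 135] → torsion [5, 15, 45, 135]

Answer: M ≅ ℤ/5 ⊕ ℤ/15 ⊕ ℤ/45 ⊕ ℤ/135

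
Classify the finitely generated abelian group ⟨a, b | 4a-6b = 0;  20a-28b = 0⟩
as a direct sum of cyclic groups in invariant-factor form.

rank_ℚ(R)=2; free=2−2=0
SNF(R) diag = [2, 4] → torsion [2, 4]

Answer: M ≅ ℤ/2 ⊕ ℤ/4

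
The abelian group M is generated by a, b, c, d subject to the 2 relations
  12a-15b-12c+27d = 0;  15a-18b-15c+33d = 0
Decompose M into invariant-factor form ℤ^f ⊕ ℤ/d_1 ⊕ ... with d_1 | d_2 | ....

rank_ℚ(R)=2; free=4−2=2
SNF(R) diag = [3, 3] → torsion [3, 3]

Answer: M ≅ ℤ^2 ⊕ ℤ/3 ⊕ ℤ/3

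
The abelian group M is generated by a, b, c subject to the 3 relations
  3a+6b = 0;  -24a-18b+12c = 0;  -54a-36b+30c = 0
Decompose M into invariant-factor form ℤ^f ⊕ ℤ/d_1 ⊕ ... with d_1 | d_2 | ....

rank_ℚ(R)=3; free=3−3=0
SNF(R) diag = [3, 6, 6] → torsion [3, 6, 6]

Answer: M ≅ ℤ/3 ⊕ ℤ/6 ⊕ ℤ/6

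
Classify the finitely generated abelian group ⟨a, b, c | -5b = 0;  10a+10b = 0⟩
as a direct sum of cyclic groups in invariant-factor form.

rank_ℚ(R)=2; free=3−2=1
SNF(R) diag = [5, 10] → torsion [5, 10]

Answer: M ≅ ℤ^1 ⊕ ℤ/5 ⊕ ℤ/10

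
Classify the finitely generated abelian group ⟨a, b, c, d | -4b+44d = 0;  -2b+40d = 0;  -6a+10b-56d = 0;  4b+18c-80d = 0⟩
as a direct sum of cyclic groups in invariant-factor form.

Answer: M ≅ ℤ/2 ⊕ ℤ/6 ⊕ ℤ/18 ⊕ ℤ/36

Derivation:
rank_ℚ(R)=4; free=4−4=0
SNF(R) diag = [2, 6, 18, 36] → torsion [2, 6, 18, 36]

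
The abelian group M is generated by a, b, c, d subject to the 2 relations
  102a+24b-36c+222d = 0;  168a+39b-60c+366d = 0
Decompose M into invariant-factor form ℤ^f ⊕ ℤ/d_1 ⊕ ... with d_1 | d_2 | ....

Answer: M ≅ ℤ^2 ⊕ ℤ/3 ⊕ ℤ/6

Derivation:
rank_ℚ(R)=2; free=4−2=2
SNF(R) diag = [3, 6] → torsion [3, 6]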